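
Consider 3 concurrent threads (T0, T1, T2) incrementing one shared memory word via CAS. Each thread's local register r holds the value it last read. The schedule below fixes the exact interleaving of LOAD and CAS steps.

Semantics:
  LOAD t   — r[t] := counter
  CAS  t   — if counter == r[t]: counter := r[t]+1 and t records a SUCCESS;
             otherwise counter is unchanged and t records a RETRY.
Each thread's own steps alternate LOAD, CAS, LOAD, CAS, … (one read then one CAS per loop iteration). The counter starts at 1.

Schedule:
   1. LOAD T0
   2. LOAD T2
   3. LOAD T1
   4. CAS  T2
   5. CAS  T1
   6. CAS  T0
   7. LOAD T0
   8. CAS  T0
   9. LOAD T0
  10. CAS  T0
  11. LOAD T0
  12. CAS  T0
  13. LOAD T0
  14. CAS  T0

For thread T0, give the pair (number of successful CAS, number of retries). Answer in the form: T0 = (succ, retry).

1. LOAD T0 → mem=1 r[T0]=1 [LOAD]
2. LOAD T2 → mem=1 r[T2]=1 [LOAD]
3. LOAD T1 → mem=1 r[T1]=1 [LOAD]
4. CAS T2 → mem=2 r[T2]=1 [OK]
5. CAS T1 → mem=2 r[T1]=1 [RETRY]
6. CAS T0 → mem=2 r[T0]=1 [RETRY]
7. LOAD T0 → mem=2 r[T0]=2 [LOAD]
8. CAS T0 → mem=3 r[T0]=2 [OK]
9. LOAD T0 → mem=3 r[T0]=3 [LOAD]
10. CAS T0 → mem=4 r[T0]=3 [OK]
11. LOAD T0 → mem=4 r[T0]=4 [LOAD]
12. CAS T0 → mem=5 r[T0]=4 [OK]
13. LOAD T0 → mem=5 r[T0]=5 [LOAD]
14. CAS T0 → mem=6 r[T0]=5 [OK]

T0 = (4, 1)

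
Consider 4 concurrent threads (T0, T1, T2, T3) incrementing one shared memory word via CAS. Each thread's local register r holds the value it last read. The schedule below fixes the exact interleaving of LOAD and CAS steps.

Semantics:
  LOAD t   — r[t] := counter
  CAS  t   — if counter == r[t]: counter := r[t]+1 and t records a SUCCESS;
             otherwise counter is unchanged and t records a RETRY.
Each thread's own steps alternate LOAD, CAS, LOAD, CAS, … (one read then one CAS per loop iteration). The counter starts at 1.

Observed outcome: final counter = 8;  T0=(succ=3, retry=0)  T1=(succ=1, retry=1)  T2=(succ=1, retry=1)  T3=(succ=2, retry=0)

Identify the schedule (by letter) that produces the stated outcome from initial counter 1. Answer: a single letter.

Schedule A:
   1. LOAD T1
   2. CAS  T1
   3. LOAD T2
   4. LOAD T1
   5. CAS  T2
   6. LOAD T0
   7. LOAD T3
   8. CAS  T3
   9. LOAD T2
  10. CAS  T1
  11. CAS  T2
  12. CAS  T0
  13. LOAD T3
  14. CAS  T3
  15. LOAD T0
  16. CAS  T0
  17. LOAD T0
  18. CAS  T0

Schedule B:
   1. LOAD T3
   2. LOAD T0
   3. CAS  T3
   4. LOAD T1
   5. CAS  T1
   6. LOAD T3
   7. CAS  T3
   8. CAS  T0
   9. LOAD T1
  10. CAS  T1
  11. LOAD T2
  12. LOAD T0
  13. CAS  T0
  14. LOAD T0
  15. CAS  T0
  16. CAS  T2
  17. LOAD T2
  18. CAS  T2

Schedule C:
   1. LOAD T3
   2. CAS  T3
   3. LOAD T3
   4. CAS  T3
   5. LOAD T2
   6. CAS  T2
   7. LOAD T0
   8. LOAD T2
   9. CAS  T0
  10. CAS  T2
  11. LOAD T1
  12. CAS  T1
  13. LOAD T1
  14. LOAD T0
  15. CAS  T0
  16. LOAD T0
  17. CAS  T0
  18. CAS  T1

Run C:
   1) LOAD T3:  M=1  r_T3=1
   2) CAS  T3:  M=2  r_T3=1 ✓
   3) LOAD T3:  M=2  r_T3=2
   4) CAS  T3:  M=3  r_T3=2 ✓
   5) LOAD T2:  M=3  r_T2=3
   6) CAS  T2:  M=4  r_T2=3 ✓
   7) LOAD T0:  M=4  r_T0=4
   8) LOAD T2:  M=4  r_T2=4
   9) CAS  T0:  M=5  r_T0=4 ✓
  10) CAS  T2:  M=5  r_T2=4 ✗
  11) LOAD T1:  M=5  r_T1=5
  12) CAS  T1:  M=6  r_T1=5 ✓
  13) LOAD T1:  M=6  r_T1=6
  14) LOAD T0:  M=6  r_T0=6
  15) CAS  T0:  M=7  r_T0=6 ✓
  16) LOAD T0:  M=7  r_T0=7
  17) CAS  T0:  M=8  r_T0=7 ✓
  18) CAS  T1:  M=8  r_T1=6 ✗

C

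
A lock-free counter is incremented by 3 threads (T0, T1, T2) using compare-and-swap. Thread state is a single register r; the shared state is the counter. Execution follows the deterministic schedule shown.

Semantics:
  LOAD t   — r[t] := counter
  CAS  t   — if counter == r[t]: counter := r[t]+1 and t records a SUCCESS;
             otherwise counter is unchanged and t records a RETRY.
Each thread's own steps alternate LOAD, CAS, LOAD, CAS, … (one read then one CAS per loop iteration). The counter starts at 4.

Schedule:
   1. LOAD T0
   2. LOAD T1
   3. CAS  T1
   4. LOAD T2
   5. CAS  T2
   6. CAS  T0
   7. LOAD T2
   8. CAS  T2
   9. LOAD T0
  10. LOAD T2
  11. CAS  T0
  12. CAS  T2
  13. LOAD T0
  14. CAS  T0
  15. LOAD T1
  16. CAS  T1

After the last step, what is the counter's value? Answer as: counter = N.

   1) LOAD T0:  M=4  r_T0=4
   2) LOAD T1:  M=4  r_T1=4
   3) CAS  T1:  M=5  r_T1=4 ✓
   4) LOAD T2:  M=5  r_T2=5
   5) CAS  T2:  M=6  r_T2=5 ✓
   6) CAS  T0:  M=6  r_T0=4 ✗
   7) LOAD T2:  M=6  r_T2=6
   8) CAS  T2:  M=7  r_T2=6 ✓
   9) LOAD T0:  M=7  r_T0=7
  10) LOAD T2:  M=7  r_T2=7
  11) CAS  T0:  M=8  r_T0=7 ✓
  12) CAS  T2:  M=8  r_T2=7 ✗
  13) LOAD T0:  M=8  r_T0=8
  14) CAS  T0:  M=9  r_T0=8 ✓
  15) LOAD T1:  M=9  r_T1=9
  16) CAS  T1:  M=10  r_T1=9 ✓

counter = 10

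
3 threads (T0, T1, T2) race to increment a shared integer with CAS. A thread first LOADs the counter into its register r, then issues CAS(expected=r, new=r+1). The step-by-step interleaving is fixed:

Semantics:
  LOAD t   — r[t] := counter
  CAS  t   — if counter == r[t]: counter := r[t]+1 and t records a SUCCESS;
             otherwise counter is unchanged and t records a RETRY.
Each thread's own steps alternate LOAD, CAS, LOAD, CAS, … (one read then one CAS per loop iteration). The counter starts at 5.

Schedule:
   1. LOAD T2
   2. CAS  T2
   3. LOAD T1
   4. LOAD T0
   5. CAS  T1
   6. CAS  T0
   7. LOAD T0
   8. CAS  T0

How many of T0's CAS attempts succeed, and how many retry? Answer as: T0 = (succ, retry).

[1] T2.load  rd  (counter 5, T2.r 5)
[2] T2.cas  hit  (counter 6, T2.r 5)
[3] T1.load  rd  (counter 6, T1.r 6)
[4] T0.load  rd  (counter 6, T0.r 6)
[5] T1.cas  hit  (counter 7, T1.r 6)
[6] T0.cas  miss  (counter 7, T0.r 6)
[7] T0.load  rd  (counter 7, T0.r 7)
[8] T0.cas  hit  (counter 8, T0.r 7)

T0 = (1, 1)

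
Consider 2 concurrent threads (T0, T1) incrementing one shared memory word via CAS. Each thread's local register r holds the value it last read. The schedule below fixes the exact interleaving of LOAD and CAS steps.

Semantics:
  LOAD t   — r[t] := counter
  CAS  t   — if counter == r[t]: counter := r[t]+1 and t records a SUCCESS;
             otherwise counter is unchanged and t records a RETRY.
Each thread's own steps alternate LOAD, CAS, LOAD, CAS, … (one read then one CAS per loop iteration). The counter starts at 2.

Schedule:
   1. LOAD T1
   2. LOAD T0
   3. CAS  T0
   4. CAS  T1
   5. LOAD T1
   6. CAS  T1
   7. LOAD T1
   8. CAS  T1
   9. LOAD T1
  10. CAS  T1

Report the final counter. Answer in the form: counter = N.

#1 T1 reads 2
#2 T0 reads 2
#3 T0 CAS(2→3) writes; counter now 3
#4 T1 CAS(2→3) fails; counter now 3
#5 T1 reads 3
#6 T1 CAS(3→4) writes; counter now 4
#7 T1 reads 4
#8 T1 CAS(4→5) writes; counter now 5
#9 T1 reads 5
#10 T1 CAS(5→6) writes; counter now 6

counter = 6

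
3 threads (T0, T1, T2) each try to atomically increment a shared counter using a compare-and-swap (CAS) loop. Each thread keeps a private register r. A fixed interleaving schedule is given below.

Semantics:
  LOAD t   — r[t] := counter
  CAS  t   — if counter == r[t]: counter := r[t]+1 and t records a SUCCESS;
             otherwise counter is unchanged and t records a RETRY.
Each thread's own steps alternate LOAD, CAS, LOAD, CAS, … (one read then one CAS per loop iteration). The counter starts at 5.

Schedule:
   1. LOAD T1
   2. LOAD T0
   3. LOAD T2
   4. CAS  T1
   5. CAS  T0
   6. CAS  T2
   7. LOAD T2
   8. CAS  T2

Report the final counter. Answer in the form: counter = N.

counter = 7

1. LOAD T1 → mem=5 r[T1]=5 [LOAD]
2. LOAD T0 → mem=5 r[T0]=5 [LOAD]
3. LOAD T2 → mem=5 r[T2]=5 [LOAD]
4. CAS T1 → mem=6 r[T1]=5 [OK]
5. CAS T0 → mem=6 r[T0]=5 [RETRY]
6. CAS T2 → mem=6 r[T2]=5 [RETRY]
7. LOAD T2 → mem=6 r[T2]=6 [LOAD]
8. CAS T2 → mem=7 r[T2]=6 [OK]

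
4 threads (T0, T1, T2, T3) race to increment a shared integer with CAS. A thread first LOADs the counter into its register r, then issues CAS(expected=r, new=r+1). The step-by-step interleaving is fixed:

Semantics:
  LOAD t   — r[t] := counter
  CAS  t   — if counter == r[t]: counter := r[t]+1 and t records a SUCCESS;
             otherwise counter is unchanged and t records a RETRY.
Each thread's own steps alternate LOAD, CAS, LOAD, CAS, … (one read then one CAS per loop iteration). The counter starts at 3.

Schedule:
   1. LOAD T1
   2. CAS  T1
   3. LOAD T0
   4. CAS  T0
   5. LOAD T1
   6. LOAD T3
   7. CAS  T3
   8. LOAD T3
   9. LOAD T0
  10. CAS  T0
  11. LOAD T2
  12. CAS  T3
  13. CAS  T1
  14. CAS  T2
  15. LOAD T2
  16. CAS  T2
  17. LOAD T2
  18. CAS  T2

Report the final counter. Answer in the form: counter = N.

counter = 10

   1) LOAD T1:  M=3  r_T1=3
   2) CAS  T1:  M=4  r_T1=3 ✓
   3) LOAD T0:  M=4  r_T0=4
   4) CAS  T0:  M=5  r_T0=4 ✓
   5) LOAD T1:  M=5  r_T1=5
   6) LOAD T3:  M=5  r_T3=5
   7) CAS  T3:  M=6  r_T3=5 ✓
   8) LOAD T3:  M=6  r_T3=6
   9) LOAD T0:  M=6  r_T0=6
  10) CAS  T0:  M=7  r_T0=6 ✓
  11) LOAD T2:  M=7  r_T2=7
  12) CAS  T3:  M=7  r_T3=6 ✗
  13) CAS  T1:  M=7  r_T1=5 ✗
  14) CAS  T2:  M=8  r_T2=7 ✓
  15) LOAD T2:  M=8  r_T2=8
  16) CAS  T2:  M=9  r_T2=8 ✓
  17) LOAD T2:  M=9  r_T2=9
  18) CAS  T2:  M=10  r_T2=9 ✓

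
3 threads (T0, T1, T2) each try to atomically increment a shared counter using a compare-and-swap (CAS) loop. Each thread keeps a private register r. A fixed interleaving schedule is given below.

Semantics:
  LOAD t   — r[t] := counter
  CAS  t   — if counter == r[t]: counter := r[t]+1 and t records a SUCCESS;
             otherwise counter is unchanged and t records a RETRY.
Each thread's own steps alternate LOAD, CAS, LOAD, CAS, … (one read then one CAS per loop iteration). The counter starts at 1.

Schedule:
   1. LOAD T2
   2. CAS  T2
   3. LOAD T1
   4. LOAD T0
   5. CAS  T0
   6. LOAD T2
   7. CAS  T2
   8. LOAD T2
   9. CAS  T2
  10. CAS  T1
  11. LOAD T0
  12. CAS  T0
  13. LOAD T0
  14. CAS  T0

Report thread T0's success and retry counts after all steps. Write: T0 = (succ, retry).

1. LOAD T2 → mem=1 r[T2]=1 [LOAD]
2. CAS T2 → mem=2 r[T2]=1 [OK]
3. LOAD T1 → mem=2 r[T1]=2 [LOAD]
4. LOAD T0 → mem=2 r[T0]=2 [LOAD]
5. CAS T0 → mem=3 r[T0]=2 [OK]
6. LOAD T2 → mem=3 r[T2]=3 [LOAD]
7. CAS T2 → mem=4 r[T2]=3 [OK]
8. LOAD T2 → mem=4 r[T2]=4 [LOAD]
9. CAS T2 → mem=5 r[T2]=4 [OK]
10. CAS T1 → mem=5 r[T1]=2 [RETRY]
11. LOAD T0 → mem=5 r[T0]=5 [LOAD]
12. CAS T0 → mem=6 r[T0]=5 [OK]
13. LOAD T0 → mem=6 r[T0]=6 [LOAD]
14. CAS T0 → mem=7 r[T0]=6 [OK]

T0 = (3, 0)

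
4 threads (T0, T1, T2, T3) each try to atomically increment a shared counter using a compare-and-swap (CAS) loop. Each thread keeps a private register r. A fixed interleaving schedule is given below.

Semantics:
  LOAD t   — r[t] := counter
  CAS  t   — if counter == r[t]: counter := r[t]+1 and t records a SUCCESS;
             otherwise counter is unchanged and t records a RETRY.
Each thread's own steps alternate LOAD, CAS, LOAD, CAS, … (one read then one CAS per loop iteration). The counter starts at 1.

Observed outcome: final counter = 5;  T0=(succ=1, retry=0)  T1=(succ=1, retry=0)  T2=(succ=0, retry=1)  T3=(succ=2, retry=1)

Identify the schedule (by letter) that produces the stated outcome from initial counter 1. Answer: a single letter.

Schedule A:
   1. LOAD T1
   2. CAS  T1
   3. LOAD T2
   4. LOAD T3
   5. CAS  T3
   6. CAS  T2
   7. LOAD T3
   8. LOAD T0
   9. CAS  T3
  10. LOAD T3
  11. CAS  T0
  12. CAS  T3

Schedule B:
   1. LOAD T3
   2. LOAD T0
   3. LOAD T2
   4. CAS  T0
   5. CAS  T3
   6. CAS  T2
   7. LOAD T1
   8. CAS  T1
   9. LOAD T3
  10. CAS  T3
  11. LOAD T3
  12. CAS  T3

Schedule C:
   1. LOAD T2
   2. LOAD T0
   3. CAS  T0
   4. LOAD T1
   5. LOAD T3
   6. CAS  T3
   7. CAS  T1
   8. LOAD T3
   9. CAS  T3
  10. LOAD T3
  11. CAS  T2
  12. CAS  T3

B

Tracing schedule B:
   1) LOAD T3:  M=1  r_T3=1
   2) LOAD T0:  M=1  r_T0=1
   3) LOAD T2:  M=1  r_T2=1
   4) CAS  T0:  M=2  r_T0=1 ✓
   5) CAS  T3:  M=2  r_T3=1 ✗
   6) CAS  T2:  M=2  r_T2=1 ✗
   7) LOAD T1:  M=2  r_T1=2
   8) CAS  T1:  M=3  r_T1=2 ✓
   9) LOAD T3:  M=3  r_T3=3
  10) CAS  T3:  M=4  r_T3=3 ✓
  11) LOAD T3:  M=4  r_T3=4
  12) CAS  T3:  M=5  r_T3=4 ✓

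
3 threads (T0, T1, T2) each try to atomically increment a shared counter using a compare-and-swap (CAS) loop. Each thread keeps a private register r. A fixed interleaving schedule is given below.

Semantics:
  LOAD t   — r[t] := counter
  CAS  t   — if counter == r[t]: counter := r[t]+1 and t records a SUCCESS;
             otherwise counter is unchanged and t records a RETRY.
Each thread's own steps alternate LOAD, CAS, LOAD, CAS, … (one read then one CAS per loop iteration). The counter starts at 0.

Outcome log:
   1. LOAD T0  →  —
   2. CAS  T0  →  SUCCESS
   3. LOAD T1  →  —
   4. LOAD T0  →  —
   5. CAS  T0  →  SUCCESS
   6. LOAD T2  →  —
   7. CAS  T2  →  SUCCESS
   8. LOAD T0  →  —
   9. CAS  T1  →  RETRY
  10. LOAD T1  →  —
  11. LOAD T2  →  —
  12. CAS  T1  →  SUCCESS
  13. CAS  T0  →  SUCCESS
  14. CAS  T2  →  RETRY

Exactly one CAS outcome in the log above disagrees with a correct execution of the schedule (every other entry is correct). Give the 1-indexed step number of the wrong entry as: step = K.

step = 13

Re-executing:
#1 T0 reads 0
#2 T0 CAS(0→1) writes; counter now 1
#3 T1 reads 1
#4 T0 reads 1
#5 T0 CAS(1→2) writes; counter now 2
#6 T2 reads 2
#7 T2 CAS(2→3) writes; counter now 3
#8 T0 reads 3
#9 T1 CAS(1→2) fails; counter now 3
#10 T1 reads 3
#11 T2 reads 3
#12 T1 CAS(3→4) writes; counter now 4
#13 T0 CAS(3→4) fails; counter now 4
#14 T2 CAS(3→4) fails; counter now 4
Log disagrees first at step 13.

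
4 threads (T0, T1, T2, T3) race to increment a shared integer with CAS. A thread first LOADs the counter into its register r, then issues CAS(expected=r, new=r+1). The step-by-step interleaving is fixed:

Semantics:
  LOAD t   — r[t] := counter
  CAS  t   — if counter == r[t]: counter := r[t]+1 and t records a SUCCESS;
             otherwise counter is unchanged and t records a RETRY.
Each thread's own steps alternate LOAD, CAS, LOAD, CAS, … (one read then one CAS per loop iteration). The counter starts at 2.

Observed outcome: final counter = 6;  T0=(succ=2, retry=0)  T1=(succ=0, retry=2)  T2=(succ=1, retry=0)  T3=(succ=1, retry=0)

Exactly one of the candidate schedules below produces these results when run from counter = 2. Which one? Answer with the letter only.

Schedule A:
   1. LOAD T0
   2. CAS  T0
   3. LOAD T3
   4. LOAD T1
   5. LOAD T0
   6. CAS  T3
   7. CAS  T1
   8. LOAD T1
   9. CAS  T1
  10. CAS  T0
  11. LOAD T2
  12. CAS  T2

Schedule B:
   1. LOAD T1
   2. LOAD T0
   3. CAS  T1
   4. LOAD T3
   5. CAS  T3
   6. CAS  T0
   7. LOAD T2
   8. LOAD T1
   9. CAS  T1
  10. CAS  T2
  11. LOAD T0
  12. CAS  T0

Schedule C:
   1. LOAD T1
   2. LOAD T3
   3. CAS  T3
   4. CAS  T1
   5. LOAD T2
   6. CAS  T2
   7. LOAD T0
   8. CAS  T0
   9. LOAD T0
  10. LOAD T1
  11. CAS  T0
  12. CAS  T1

Tracing schedule C:
T1 LOAD — after: cnt=2, r=2 — load
T3 LOAD — after: cnt=2, r=2 — load
T3 CAS — after: cnt=3, r=2 — ok
T1 CAS — after: cnt=3, r=2 — retry
T2 LOAD — after: cnt=3, r=3 — load
T2 CAS — after: cnt=4, r=3 — ok
T0 LOAD — after: cnt=4, r=4 — load
T0 CAS — after: cnt=5, r=4 — ok
T0 LOAD — after: cnt=5, r=5 — load
T1 LOAD — after: cnt=5, r=5 — load
T0 CAS — after: cnt=6, r=5 — ok
T1 CAS — after: cnt=6, r=5 — retry

C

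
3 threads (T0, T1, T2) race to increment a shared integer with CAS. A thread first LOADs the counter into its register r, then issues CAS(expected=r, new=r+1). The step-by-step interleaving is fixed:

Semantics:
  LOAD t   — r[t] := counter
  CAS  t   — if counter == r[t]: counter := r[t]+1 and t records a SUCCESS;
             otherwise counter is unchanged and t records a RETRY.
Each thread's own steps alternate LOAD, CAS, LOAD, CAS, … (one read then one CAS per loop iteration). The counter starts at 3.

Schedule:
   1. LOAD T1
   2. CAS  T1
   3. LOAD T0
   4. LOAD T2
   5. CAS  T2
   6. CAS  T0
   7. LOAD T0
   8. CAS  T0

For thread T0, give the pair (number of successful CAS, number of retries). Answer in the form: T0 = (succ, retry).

1. LOAD T1 → mem=3 r[T1]=3 [LOAD]
2. CAS T1 → mem=4 r[T1]=3 [OK]
3. LOAD T0 → mem=4 r[T0]=4 [LOAD]
4. LOAD T2 → mem=4 r[T2]=4 [LOAD]
5. CAS T2 → mem=5 r[T2]=4 [OK]
6. CAS T0 → mem=5 r[T0]=4 [RETRY]
7. LOAD T0 → mem=5 r[T0]=5 [LOAD]
8. CAS T0 → mem=6 r[T0]=5 [OK]

T0 = (1, 1)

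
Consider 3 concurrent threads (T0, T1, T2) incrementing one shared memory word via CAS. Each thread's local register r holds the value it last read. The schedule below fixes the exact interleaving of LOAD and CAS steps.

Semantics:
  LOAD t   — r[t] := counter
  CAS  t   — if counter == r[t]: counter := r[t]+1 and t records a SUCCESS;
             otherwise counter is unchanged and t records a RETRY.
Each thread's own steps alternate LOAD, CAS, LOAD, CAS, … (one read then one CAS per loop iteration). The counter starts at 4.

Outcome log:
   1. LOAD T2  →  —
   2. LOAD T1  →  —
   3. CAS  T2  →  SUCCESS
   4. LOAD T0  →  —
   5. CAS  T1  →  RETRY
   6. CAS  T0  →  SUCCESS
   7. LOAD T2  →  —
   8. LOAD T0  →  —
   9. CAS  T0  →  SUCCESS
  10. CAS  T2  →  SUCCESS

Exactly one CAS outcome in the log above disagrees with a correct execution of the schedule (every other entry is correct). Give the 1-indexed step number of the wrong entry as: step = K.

Reference trace:
   1) LOAD T2:  M=4  r_T2=4
   2) LOAD T1:  M=4  r_T1=4
   3) CAS  T2:  M=5  r_T2=4 ✓
   4) LOAD T0:  M=5  r_T0=5
   5) CAS  T1:  M=5  r_T1=4 ✗
   6) CAS  T0:  M=6  r_T0=5 ✓
   7) LOAD T2:  M=6  r_T2=6
   8) LOAD T0:  M=6  r_T0=6
   9) CAS  T0:  M=7  r_T0=6 ✓
  10) CAS  T2:  M=7  r_T2=6 ✗
Log disagrees first at step 10.

step = 10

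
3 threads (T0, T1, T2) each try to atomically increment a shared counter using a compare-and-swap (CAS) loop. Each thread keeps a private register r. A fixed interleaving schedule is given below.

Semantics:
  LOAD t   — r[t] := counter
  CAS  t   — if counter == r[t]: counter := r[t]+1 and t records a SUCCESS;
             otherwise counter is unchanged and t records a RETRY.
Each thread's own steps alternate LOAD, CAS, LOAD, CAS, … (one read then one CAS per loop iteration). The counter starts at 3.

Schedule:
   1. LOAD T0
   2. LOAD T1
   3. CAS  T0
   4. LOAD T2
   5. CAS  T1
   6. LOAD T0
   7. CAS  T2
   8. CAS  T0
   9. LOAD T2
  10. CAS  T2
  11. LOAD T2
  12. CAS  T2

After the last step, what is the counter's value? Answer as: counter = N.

counter = 7

step 1: T0 LOAD ⇒ load; ctr=3 reg=3
step 2: T1 LOAD ⇒ load; ctr=3 reg=3
step 3: T0 CAS ⇒ ok; ctr=4 reg=3
step 4: T2 LOAD ⇒ load; ctr=4 reg=4
step 5: T1 CAS ⇒ retry; ctr=4 reg=3
step 6: T0 LOAD ⇒ load; ctr=4 reg=4
step 7: T2 CAS ⇒ ok; ctr=5 reg=4
step 8: T0 CAS ⇒ retry; ctr=5 reg=4
step 9: T2 LOAD ⇒ load; ctr=5 reg=5
step 10: T2 CAS ⇒ ok; ctr=6 reg=5
step 11: T2 LOAD ⇒ load; ctr=6 reg=6
step 12: T2 CAS ⇒ ok; ctr=7 reg=6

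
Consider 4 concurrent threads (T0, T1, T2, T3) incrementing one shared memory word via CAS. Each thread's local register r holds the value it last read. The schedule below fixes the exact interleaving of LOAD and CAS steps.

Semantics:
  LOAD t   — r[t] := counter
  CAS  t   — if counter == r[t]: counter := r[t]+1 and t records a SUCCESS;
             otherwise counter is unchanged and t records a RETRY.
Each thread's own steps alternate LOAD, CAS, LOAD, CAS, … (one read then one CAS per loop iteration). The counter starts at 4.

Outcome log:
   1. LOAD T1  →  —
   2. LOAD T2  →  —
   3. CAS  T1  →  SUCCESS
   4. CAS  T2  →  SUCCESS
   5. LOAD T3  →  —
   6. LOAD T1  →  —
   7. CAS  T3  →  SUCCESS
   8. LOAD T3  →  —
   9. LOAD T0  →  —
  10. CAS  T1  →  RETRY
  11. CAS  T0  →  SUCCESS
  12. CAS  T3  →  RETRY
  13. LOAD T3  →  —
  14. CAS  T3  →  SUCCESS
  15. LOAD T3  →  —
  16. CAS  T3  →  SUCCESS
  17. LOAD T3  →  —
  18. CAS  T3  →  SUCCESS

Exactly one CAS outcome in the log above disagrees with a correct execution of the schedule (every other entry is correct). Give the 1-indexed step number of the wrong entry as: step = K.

step = 4

Re-executing:
step 1: T1 LOAD ⇒ load; ctr=4 reg=4
step 2: T2 LOAD ⇒ load; ctr=4 reg=4
step 3: T1 CAS ⇒ ok; ctr=5 reg=4
step 4: T2 CAS ⇒ retry; ctr=5 reg=4
step 5: T3 LOAD ⇒ load; ctr=5 reg=5
step 6: T1 LOAD ⇒ load; ctr=5 reg=5
step 7: T3 CAS ⇒ ok; ctr=6 reg=5
step 8: T3 LOAD ⇒ load; ctr=6 reg=6
step 9: T0 LOAD ⇒ load; ctr=6 reg=6
step 10: T1 CAS ⇒ retry; ctr=6 reg=5
step 11: T0 CAS ⇒ ok; ctr=7 reg=6
step 12: T3 CAS ⇒ retry; ctr=7 reg=6
step 13: T3 LOAD ⇒ load; ctr=7 reg=7
step 14: T3 CAS ⇒ ok; ctr=8 reg=7
step 15: T3 LOAD ⇒ load; ctr=8 reg=8
step 16: T3 CAS ⇒ ok; ctr=9 reg=8
step 17: T3 LOAD ⇒ load; ctr=9 reg=9
step 18: T3 CAS ⇒ ok; ctr=10 reg=9
Mismatch at 4.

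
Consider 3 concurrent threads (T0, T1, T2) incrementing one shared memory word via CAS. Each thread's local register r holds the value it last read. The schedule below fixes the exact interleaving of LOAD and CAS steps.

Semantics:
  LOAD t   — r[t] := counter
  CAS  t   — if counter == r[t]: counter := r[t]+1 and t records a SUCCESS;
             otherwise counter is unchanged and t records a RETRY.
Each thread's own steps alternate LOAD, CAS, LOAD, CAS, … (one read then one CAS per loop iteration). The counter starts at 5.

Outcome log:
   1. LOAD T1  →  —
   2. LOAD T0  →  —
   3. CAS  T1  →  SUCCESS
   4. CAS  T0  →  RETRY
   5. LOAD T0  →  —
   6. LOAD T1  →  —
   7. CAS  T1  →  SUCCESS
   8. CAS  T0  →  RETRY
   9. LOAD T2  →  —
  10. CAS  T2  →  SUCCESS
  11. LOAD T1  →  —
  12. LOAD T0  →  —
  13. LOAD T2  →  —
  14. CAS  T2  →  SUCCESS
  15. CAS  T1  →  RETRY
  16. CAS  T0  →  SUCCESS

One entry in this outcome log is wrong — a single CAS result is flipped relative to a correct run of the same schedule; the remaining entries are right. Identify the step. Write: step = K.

Correct run:
T1 LOAD — after: cnt=5, r=5 — load
T0 LOAD — after: cnt=5, r=5 — load
T1 CAS — after: cnt=6, r=5 — ok
T0 CAS — after: cnt=6, r=5 — retry
T0 LOAD — after: cnt=6, r=6 — load
T1 LOAD — after: cnt=6, r=6 — load
T1 CAS — after: cnt=7, r=6 — ok
T0 CAS — after: cnt=7, r=6 — retry
T2 LOAD — after: cnt=7, r=7 — load
T2 CAS — after: cnt=8, r=7 — ok
T1 LOAD — after: cnt=8, r=8 — load
T0 LOAD — after: cnt=8, r=8 — load
T2 LOAD — after: cnt=8, r=8 — load
T2 CAS — after: cnt=9, r=8 — ok
T1 CAS — after: cnt=9, r=8 — retry
T0 CAS — after: cnt=9, r=8 — retry
Log disagrees first at step 16.

step = 16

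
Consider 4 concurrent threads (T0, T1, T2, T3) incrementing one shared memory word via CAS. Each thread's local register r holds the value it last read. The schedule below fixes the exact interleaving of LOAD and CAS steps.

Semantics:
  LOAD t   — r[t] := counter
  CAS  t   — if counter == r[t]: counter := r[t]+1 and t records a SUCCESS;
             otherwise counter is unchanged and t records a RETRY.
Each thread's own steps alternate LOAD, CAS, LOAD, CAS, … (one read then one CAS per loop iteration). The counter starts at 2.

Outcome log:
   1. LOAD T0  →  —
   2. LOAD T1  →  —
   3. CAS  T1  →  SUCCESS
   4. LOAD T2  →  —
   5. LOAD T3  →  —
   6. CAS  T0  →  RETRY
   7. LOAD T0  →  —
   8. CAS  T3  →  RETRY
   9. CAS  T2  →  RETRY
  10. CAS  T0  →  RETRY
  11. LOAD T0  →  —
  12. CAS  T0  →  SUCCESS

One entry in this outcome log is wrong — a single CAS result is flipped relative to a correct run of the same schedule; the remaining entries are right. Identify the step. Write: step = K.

step = 8

Reference trace:
step 1: T0 LOAD ⇒ load; ctr=2 reg=2
step 2: T1 LOAD ⇒ load; ctr=2 reg=2
step 3: T1 CAS ⇒ ok; ctr=3 reg=2
step 4: T2 LOAD ⇒ load; ctr=3 reg=3
step 5: T3 LOAD ⇒ load; ctr=3 reg=3
step 6: T0 CAS ⇒ retry; ctr=3 reg=2
step 7: T0 LOAD ⇒ load; ctr=3 reg=3
step 8: T3 CAS ⇒ ok; ctr=4 reg=3
step 9: T2 CAS ⇒ retry; ctr=4 reg=3
step 10: T0 CAS ⇒ retry; ctr=4 reg=3
step 11: T0 LOAD ⇒ load; ctr=4 reg=4
step 12: T0 CAS ⇒ ok; ctr=5 reg=4
Flip is step 8.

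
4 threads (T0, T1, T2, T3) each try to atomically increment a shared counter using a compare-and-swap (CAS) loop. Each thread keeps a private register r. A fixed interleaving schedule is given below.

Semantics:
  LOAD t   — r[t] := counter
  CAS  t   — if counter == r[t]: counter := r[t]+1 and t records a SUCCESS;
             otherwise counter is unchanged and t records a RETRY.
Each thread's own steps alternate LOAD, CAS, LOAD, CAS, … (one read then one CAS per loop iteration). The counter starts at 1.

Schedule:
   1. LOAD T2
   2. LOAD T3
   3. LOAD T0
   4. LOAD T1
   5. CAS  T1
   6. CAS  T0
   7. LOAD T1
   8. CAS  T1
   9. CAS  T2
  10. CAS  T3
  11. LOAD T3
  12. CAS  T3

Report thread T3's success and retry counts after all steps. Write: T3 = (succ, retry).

T3 = (1, 1)

   1) LOAD T2:  M=1  r_T2=1
   2) LOAD T3:  M=1  r_T3=1
   3) LOAD T0:  M=1  r_T0=1
   4) LOAD T1:  M=1  r_T1=1
   5) CAS  T1:  M=2  r_T1=1 ✓
   6) CAS  T0:  M=2  r_T0=1 ✗
   7) LOAD T1:  M=2  r_T1=2
   8) CAS  T1:  M=3  r_T1=2 ✓
   9) CAS  T2:  M=3  r_T2=1 ✗
  10) CAS  T3:  M=3  r_T3=1 ✗
  11) LOAD T3:  M=3  r_T3=3
  12) CAS  T3:  M=4  r_T3=3 ✓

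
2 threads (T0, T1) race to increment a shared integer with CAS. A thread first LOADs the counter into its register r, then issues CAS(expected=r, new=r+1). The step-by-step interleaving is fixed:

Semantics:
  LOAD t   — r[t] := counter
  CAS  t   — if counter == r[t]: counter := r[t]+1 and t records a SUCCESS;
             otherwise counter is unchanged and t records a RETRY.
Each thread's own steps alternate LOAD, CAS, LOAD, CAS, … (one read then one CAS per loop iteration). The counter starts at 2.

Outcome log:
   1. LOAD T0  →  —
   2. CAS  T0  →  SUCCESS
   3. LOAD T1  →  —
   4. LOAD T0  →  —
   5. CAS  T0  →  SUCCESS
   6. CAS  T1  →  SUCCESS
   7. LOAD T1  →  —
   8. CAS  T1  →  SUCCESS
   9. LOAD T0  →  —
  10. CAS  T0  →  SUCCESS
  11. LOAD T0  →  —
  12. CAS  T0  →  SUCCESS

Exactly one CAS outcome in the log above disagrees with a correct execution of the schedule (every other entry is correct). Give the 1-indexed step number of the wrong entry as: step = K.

step = 6

Correct run:
#1 T0 reads 2
#2 T0 CAS(2→3) writes; counter now 3
#3 T1 reads 3
#4 T0 reads 3
#5 T0 CAS(3→4) writes; counter now 4
#6 T1 CAS(3→4) fails; counter now 4
#7 T1 reads 4
#8 T1 CAS(4→5) writes; counter now 5
#9 T0 reads 5
#10 T0 CAS(5→6) writes; counter now 6
#11 T0 reads 6
#12 T0 CAS(6→7) writes; counter now 7
Log disagrees first at step 6.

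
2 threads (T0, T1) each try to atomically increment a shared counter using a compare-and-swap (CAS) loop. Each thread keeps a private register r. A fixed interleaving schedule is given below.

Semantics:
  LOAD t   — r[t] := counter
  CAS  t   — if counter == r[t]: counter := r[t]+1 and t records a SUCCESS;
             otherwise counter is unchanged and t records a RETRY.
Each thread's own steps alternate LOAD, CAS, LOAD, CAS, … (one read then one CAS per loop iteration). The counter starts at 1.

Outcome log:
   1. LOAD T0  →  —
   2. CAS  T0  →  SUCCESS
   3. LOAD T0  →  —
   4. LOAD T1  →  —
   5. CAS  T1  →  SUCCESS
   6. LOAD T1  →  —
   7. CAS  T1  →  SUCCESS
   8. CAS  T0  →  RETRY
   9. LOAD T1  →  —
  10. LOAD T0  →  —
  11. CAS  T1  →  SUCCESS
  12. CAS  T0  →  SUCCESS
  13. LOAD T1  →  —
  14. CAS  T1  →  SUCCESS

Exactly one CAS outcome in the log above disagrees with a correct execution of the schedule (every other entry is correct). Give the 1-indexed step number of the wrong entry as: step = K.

Correct run:
#1 T0 reads 1
#2 T0 CAS(1→2) writes; counter now 2
#3 T0 reads 2
#4 T1 reads 2
#5 T1 CAS(2→3) writes; counter now 3
#6 T1 reads 3
#7 T1 CAS(3→4) writes; counter now 4
#8 T0 CAS(2→3) fails; counter now 4
#9 T1 reads 4
#10 T0 reads 4
#11 T1 CAS(4→5) writes; counter now 5
#12 T0 CAS(4→5) fails; counter now 5
#13 T1 reads 5
#14 T1 CAS(5→6) writes; counter now 6
Mismatch at 12.

step = 12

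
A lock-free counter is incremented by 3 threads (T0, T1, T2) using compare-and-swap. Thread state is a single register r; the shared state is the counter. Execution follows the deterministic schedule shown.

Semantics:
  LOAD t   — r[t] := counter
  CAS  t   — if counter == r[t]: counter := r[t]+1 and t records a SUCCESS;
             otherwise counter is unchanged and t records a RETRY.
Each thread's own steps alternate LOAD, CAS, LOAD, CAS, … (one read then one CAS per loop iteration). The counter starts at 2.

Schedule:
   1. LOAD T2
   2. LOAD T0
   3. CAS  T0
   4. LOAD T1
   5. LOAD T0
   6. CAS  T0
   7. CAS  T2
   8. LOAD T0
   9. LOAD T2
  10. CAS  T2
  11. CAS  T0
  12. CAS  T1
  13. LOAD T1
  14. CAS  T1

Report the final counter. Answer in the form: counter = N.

counter = 6

[1] T2.load  rd  (counter 2, T2.r 2)
[2] T0.load  rd  (counter 2, T0.r 2)
[3] T0.cas  hit  (counter 3, T0.r 2)
[4] T1.load  rd  (counter 3, T1.r 3)
[5] T0.load  rd  (counter 3, T0.r 3)
[6] T0.cas  hit  (counter 4, T0.r 3)
[7] T2.cas  miss  (counter 4, T2.r 2)
[8] T0.load  rd  (counter 4, T0.r 4)
[9] T2.load  rd  (counter 4, T2.r 4)
[10] T2.cas  hit  (counter 5, T2.r 4)
[11] T0.cas  miss  (counter 5, T0.r 4)
[12] T1.cas  miss  (counter 5, T1.r 3)
[13] T1.load  rd  (counter 5, T1.r 5)
[14] T1.cas  hit  (counter 6, T1.r 5)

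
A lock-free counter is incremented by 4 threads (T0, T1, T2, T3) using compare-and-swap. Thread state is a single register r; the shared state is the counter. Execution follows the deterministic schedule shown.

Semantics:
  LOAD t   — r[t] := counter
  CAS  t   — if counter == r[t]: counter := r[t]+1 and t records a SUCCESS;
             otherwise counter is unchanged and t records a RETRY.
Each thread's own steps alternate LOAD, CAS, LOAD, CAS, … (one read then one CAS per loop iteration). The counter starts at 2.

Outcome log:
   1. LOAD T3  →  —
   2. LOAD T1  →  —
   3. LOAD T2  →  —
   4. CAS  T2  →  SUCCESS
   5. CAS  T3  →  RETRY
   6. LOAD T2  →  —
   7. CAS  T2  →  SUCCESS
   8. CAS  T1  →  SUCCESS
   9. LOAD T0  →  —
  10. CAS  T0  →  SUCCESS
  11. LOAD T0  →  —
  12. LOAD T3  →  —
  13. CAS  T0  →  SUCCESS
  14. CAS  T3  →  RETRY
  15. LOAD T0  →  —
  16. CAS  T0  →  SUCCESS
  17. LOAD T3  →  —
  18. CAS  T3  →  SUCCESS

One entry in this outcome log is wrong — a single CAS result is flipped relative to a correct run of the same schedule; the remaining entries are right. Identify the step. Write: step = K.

Re-executing:
T3 LOAD — after: cnt=2, r=2 — load
T1 LOAD — after: cnt=2, r=2 — load
T2 LOAD — after: cnt=2, r=2 — load
T2 CAS — after: cnt=3, r=2 — ok
T3 CAS — after: cnt=3, r=2 — retry
T2 LOAD — after: cnt=3, r=3 — load
T2 CAS — after: cnt=4, r=3 — ok
T1 CAS — after: cnt=4, r=2 — retry
T0 LOAD — after: cnt=4, r=4 — load
T0 CAS — after: cnt=5, r=4 — ok
T0 LOAD — after: cnt=5, r=5 — load
T3 LOAD — after: cnt=5, r=5 — load
T0 CAS — after: cnt=6, r=5 — ok
T3 CAS — after: cnt=6, r=5 — retry
T0 LOAD — after: cnt=6, r=6 — load
T0 CAS — after: cnt=7, r=6 — ok
T3 LOAD — after: cnt=7, r=7 — load
T3 CAS — after: cnt=8, r=7 — ok
Mismatch at 8.

step = 8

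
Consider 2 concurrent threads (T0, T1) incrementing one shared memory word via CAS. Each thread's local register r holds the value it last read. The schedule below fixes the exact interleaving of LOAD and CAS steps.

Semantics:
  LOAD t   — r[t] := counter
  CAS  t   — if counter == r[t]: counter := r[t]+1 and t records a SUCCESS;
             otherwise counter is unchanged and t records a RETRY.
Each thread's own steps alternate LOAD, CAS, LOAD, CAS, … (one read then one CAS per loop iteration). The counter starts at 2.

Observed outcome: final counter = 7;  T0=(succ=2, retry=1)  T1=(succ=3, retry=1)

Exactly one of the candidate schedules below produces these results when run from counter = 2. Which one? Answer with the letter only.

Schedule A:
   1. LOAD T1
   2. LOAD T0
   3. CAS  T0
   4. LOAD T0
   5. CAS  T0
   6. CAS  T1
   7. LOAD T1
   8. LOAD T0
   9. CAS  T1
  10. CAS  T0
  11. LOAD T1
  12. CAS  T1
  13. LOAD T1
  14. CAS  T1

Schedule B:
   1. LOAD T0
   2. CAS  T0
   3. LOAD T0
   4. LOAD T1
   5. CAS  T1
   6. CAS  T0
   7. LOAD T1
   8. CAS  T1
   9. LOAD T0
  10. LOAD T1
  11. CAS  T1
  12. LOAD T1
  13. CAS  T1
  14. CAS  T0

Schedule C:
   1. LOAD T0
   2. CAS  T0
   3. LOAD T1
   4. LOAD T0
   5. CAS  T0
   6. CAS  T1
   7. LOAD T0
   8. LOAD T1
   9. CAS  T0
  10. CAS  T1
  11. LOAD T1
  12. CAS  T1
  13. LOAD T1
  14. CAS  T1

A

Run A:
#1 T1 reads 2
#2 T0 reads 2
#3 T0 CAS(2→3) writes; counter now 3
#4 T0 reads 3
#5 T0 CAS(3→4) writes; counter now 4
#6 T1 CAS(2→3) fails; counter now 4
#7 T1 reads 4
#8 T0 reads 4
#9 T1 CAS(4→5) writes; counter now 5
#10 T0 CAS(4→5) fails; counter now 5
#11 T1 reads 5
#12 T1 CAS(5→6) writes; counter now 6
#13 T1 reads 6
#14 T1 CAS(6→7) writes; counter now 7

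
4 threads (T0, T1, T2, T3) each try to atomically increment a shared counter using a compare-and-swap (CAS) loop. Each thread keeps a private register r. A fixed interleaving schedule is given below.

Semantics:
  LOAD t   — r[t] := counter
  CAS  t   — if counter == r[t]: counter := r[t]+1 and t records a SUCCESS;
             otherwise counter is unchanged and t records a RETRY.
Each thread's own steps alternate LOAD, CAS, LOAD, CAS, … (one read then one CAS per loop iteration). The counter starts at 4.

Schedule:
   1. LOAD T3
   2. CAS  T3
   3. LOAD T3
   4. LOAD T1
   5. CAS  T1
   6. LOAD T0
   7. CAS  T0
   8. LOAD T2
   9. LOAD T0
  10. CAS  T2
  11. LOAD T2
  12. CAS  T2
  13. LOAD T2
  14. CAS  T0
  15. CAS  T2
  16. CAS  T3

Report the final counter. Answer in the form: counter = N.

counter = 10

1. LOAD T3 → mem=4 r[T3]=4 [LOAD]
2. CAS T3 → mem=5 r[T3]=4 [OK]
3. LOAD T3 → mem=5 r[T3]=5 [LOAD]
4. LOAD T1 → mem=5 r[T1]=5 [LOAD]
5. CAS T1 → mem=6 r[T1]=5 [OK]
6. LOAD T0 → mem=6 r[T0]=6 [LOAD]
7. CAS T0 → mem=7 r[T0]=6 [OK]
8. LOAD T2 → mem=7 r[T2]=7 [LOAD]
9. LOAD T0 → mem=7 r[T0]=7 [LOAD]
10. CAS T2 → mem=8 r[T2]=7 [OK]
11. LOAD T2 → mem=8 r[T2]=8 [LOAD]
12. CAS T2 → mem=9 r[T2]=8 [OK]
13. LOAD T2 → mem=9 r[T2]=9 [LOAD]
14. CAS T0 → mem=9 r[T0]=7 [RETRY]
15. CAS T2 → mem=10 r[T2]=9 [OK]
16. CAS T3 → mem=10 r[T3]=5 [RETRY]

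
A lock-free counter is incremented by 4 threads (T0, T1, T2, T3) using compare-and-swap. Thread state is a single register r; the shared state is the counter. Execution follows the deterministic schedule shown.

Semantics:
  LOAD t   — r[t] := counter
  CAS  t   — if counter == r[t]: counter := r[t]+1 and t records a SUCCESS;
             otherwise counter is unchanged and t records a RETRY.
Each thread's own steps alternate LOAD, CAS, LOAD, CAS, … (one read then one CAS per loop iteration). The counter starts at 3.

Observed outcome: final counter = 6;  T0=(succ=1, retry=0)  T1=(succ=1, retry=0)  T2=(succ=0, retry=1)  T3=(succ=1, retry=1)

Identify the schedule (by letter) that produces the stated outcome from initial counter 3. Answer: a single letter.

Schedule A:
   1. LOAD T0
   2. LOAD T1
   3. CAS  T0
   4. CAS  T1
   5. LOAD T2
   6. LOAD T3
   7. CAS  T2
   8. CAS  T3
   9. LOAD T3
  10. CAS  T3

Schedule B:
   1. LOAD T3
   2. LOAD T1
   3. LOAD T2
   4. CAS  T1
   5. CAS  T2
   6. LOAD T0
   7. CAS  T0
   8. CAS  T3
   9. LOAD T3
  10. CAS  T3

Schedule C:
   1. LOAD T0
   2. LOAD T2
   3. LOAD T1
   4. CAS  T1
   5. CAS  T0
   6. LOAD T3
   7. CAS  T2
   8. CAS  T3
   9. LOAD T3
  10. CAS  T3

B

Tracing schedule B:
1. LOAD T3 → mem=3 r[T3]=3 [LOAD]
2. LOAD T1 → mem=3 r[T1]=3 [LOAD]
3. LOAD T2 → mem=3 r[T2]=3 [LOAD]
4. CAS T1 → mem=4 r[T1]=3 [OK]
5. CAS T2 → mem=4 r[T2]=3 [RETRY]
6. LOAD T0 → mem=4 r[T0]=4 [LOAD]
7. CAS T0 → mem=5 r[T0]=4 [OK]
8. CAS T3 → mem=5 r[T3]=3 [RETRY]
9. LOAD T3 → mem=5 r[T3]=5 [LOAD]
10. CAS T3 → mem=6 r[T3]=5 [OK]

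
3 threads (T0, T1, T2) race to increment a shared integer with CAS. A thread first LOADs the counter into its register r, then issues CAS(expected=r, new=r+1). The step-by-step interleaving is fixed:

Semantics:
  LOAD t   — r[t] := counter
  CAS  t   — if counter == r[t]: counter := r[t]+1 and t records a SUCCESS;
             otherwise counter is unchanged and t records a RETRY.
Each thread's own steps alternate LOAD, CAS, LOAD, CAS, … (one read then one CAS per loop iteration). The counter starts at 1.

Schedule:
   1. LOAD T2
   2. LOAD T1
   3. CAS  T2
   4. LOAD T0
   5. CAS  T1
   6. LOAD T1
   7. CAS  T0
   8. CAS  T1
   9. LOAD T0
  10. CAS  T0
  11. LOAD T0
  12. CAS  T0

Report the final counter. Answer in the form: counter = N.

[1] T2.load  rd  (counter 1, T2.r 1)
[2] T1.load  rd  (counter 1, T1.r 1)
[3] T2.cas  hit  (counter 2, T2.r 1)
[4] T0.load  rd  (counter 2, T0.r 2)
[5] T1.cas  miss  (counter 2, T1.r 1)
[6] T1.load  rd  (counter 2, T1.r 2)
[7] T0.cas  hit  (counter 3, T0.r 2)
[8] T1.cas  miss  (counter 3, T1.r 2)
[9] T0.load  rd  (counter 3, T0.r 3)
[10] T0.cas  hit  (counter 4, T0.r 3)
[11] T0.load  rd  (counter 4, T0.r 4)
[12] T0.cas  hit  (counter 5, T0.r 4)

counter = 5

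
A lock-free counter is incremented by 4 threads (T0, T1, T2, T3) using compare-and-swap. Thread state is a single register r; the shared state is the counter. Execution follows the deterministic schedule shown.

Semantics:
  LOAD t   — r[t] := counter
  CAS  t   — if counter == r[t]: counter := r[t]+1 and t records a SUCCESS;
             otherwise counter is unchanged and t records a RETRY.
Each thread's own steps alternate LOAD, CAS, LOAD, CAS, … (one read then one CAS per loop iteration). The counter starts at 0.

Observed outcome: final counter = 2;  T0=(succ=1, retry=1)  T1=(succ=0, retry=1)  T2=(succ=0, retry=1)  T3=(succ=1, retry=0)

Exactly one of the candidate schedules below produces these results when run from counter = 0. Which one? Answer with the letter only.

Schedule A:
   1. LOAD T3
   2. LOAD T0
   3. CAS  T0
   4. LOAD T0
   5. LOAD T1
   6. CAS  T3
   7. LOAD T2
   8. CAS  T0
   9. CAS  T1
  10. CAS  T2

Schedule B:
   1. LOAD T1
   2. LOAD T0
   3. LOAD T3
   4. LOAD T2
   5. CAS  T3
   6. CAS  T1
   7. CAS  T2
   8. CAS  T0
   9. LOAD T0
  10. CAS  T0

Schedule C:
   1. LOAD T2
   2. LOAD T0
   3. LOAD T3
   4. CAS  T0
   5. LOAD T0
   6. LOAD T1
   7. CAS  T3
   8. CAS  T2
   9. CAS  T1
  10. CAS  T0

Tracing schedule B:
1. LOAD T1 → mem=0 r[T1]=0 [LOAD]
2. LOAD T0 → mem=0 r[T0]=0 [LOAD]
3. LOAD T3 → mem=0 r[T3]=0 [LOAD]
4. LOAD T2 → mem=0 r[T2]=0 [LOAD]
5. CAS T3 → mem=1 r[T3]=0 [OK]
6. CAS T1 → mem=1 r[T1]=0 [RETRY]
7. CAS T2 → mem=1 r[T2]=0 [RETRY]
8. CAS T0 → mem=1 r[T0]=0 [RETRY]
9. LOAD T0 → mem=1 r[T0]=1 [LOAD]
10. CAS T0 → mem=2 r[T0]=1 [OK]

B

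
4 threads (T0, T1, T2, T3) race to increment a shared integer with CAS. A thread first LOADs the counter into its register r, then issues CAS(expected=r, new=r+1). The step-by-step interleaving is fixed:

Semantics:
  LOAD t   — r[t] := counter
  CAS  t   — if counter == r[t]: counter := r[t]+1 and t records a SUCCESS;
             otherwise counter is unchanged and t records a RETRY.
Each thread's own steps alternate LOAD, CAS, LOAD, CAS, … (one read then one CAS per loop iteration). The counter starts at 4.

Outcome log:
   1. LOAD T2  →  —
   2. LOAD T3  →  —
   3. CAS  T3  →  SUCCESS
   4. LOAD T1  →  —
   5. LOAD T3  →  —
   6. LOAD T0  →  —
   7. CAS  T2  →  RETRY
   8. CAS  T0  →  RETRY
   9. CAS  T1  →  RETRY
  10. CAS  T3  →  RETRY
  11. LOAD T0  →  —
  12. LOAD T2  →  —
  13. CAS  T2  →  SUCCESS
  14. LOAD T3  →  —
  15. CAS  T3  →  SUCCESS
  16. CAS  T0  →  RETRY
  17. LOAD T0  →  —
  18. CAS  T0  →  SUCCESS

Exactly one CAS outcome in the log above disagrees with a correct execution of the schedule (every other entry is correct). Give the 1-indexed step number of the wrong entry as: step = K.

step = 8

Correct run:
T2 LOAD — after: cnt=4, r=4 — load
T3 LOAD — after: cnt=4, r=4 — load
T3 CAS — after: cnt=5, r=4 — ok
T1 LOAD — after: cnt=5, r=5 — load
T3 LOAD — after: cnt=5, r=5 — load
T0 LOAD — after: cnt=5, r=5 — load
T2 CAS — after: cnt=5, r=4 — retry
T0 CAS — after: cnt=6, r=5 — ok
T1 CAS — after: cnt=6, r=5 — retry
T3 CAS — after: cnt=6, r=5 — retry
T0 LOAD — after: cnt=6, r=6 — load
T2 LOAD — after: cnt=6, r=6 — load
T2 CAS — after: cnt=7, r=6 — ok
T3 LOAD — after: cnt=7, r=7 — load
T3 CAS — after: cnt=8, r=7 — ok
T0 CAS — after: cnt=8, r=6 — retry
T0 LOAD — after: cnt=8, r=8 — load
T0 CAS — after: cnt=9, r=8 — ok
Flip is step 8.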